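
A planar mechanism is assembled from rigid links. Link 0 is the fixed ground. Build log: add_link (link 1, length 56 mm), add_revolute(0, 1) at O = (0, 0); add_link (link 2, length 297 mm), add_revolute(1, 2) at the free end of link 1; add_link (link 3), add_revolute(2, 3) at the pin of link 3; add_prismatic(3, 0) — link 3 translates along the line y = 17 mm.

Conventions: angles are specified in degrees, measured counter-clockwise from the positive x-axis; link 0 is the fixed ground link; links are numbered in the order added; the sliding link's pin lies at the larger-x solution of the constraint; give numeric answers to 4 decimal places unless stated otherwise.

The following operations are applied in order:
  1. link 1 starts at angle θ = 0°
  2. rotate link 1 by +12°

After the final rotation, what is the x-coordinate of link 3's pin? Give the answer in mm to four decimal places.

geometry: r = 56 mm, L = 297 mm, e = 17 mm; θ starts at 0°
rotate link 1 by +12°: θ ← 0° +12° = 12°
crank pin P = (r cos θ, r sin θ) = (54.776266, 11.643055)
h = r sin θ − e = 11.643055 − 17 = -5.356945
x = r cos θ + √(L² − h²) = 54.776266 + 296.951685 = 351.727950

351.7280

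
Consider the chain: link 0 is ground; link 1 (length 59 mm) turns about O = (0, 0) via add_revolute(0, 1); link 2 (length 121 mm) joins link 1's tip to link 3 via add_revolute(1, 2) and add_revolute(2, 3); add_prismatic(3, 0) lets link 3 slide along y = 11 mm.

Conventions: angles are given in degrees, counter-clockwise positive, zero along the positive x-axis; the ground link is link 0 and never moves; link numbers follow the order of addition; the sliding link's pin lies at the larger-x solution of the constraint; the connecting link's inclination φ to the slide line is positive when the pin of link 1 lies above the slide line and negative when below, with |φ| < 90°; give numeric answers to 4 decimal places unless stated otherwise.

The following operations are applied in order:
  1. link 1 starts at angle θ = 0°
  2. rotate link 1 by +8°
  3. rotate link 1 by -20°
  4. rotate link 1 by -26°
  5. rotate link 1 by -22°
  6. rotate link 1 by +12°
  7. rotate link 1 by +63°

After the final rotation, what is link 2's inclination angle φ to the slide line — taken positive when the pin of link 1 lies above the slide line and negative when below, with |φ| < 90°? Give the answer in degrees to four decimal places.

geometry: r = 59 mm, L = 121 mm, e = 11 mm; θ starts at 0°
rotate link 1 by +8°: θ ← 0° +8° = 8°
rotate link 1 by -20°: θ ← 8° -20° = -12°
rotate link 1 by -26°: θ ← -12° -26° = -38°
rotate link 1 by -22°: θ ← -38° -22° = -60°
rotate link 1 by +12°: θ ← -60° +12° = -48°
rotate link 1 by +63°: θ ← -48° +63° = 15°
h = r sin θ − e = 15.270324 − 11 = 4.270324
sin φ = h / L = 4.270324 / 121 = 0.03529193
φ = arcsin(0.03529193) = 2.022499°

2.0225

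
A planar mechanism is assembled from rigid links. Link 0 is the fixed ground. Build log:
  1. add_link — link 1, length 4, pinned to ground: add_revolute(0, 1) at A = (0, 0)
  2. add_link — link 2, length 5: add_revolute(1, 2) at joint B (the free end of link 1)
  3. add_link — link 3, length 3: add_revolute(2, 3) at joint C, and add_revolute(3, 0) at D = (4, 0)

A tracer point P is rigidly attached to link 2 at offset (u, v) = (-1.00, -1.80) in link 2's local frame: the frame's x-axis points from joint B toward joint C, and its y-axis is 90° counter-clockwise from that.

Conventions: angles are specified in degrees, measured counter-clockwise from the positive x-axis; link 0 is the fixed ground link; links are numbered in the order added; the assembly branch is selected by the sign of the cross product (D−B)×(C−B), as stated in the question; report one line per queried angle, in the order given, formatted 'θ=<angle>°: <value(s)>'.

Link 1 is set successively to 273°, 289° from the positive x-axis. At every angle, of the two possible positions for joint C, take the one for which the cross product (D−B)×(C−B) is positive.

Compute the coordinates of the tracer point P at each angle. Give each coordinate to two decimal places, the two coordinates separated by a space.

A=(0,0), D=(4.00,0)
θ=273°: B = A + 4.00·(cos273°, sin273°) = (0.2093, -3.9945)
θ=273°: |BD| = 5.5068
θ=273°: circle(B,5.00) ∩ circle(D,3.00): a=4.2062, h=2.7034
θ=273°:   candidates: C₊=(1.1437,0.9174) cross=14.887; C₋=(5.0656,-2.8044) cross=-14.887
θ=273°:   branch + wants cross > 0 → take C=(1.1437,0.9174) (cross=14.887)
θ=273°: ex = (C−B)/|BC| = (0.1869,0.9824); ey = (-0.9824,0.1869)
θ=273°: P = B + -1.00·ex + -1.80·ey = (1.7908,-5.3133)
θ=289°: B = A + 4.00·(cos289°, sin289°) = (1.3023, -3.7821)
θ=289°: |BD| = 4.6456
θ=289°: circle(B,5.00) ∩ circle(D,3.00): a=4.0449, h=2.9392
θ=289°:   candidates: C₊=(1.2583,1.2177) cross=13.655; C₋=(6.0440,-2.1959) cross=-13.655
θ=289°:   branch + wants cross > 0 → take C=(1.2583,1.2177) (cross=13.655)
θ=289°: ex = (C−B)/|BC| = (-0.0088,1.0000); ey = (-1.0000,-0.0088)
θ=289°: P = B + -1.00·ex + -1.80·ey = (3.1110,-4.7662)

θ=273°: 1.79 -5.31
θ=289°: 3.11 -4.77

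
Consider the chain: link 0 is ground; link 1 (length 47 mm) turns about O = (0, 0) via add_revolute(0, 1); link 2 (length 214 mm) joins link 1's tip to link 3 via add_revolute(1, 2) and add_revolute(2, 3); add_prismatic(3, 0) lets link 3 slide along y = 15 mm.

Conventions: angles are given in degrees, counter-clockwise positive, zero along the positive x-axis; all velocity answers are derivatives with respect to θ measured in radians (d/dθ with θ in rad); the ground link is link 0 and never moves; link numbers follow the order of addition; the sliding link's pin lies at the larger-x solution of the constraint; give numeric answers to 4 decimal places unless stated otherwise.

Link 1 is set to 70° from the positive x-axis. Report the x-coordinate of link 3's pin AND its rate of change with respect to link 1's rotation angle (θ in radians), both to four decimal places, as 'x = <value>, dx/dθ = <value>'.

geometry: r = 47 mm, L = 214 mm, e = 15 mm
crank pin P = (r cos θ, r sin θ) = (16.074947, 44.165553)
h = r sin θ − e = 44.165553 − 15 = 29.165553
x = r cos θ + √(L² − h²) = 16.074947 + 212.003232 = 228.078179
dx/dθ = −r sin θ − h·r cos θ/√(L² − h²) (θ in radians; h = 29.165553) = -46.377004

x = 228.0782, dx/dθ = -46.3770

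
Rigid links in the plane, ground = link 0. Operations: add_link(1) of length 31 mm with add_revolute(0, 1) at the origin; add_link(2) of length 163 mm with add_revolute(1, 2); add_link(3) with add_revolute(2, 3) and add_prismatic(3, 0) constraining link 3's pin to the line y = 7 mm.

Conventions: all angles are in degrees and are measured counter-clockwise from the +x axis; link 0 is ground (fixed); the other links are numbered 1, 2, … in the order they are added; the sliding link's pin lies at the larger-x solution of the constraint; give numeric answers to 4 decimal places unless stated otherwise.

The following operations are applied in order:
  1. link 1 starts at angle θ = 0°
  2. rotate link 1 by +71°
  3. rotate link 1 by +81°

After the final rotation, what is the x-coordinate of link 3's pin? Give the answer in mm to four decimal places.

geometry: r = 31 mm, L = 163 mm, e = 7 mm; θ starts at 0°
rotate link 1 by +71°: θ ← 0° +71° = 71°
rotate link 1 by +81°: θ ← 71° +81° = 152°
crank pin P = (r cos θ, r sin θ) = (-27.371375, 14.553618)
h = r sin θ − e = 14.553618 − 7 = 7.553618
x = r cos θ + √(L² − h²) = -27.371375 + 162.824884 = 135.453509

135.4535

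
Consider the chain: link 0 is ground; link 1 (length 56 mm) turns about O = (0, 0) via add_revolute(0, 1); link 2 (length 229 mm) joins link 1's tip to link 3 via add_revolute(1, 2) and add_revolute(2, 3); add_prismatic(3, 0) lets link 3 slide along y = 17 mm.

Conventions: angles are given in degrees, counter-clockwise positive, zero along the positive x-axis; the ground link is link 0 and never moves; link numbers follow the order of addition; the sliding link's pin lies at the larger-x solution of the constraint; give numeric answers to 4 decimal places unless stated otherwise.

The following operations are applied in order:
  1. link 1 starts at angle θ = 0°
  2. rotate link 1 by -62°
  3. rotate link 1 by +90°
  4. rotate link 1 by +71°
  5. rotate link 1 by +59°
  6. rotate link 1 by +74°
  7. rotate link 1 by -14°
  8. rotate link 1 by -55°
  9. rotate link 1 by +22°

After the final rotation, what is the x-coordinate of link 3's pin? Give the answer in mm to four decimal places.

geometry: r = 56 mm, L = 229 mm, e = 17 mm; θ starts at 0°
rotate link 1 by -62°: θ ← 0° -62° = -62°
rotate link 1 by +90°: θ ← -62° +90° = 28°
rotate link 1 by +71°: θ ← 28° +71° = 99°
rotate link 1 by +59°: θ ← 99° +59° = 158°
rotate link 1 by +74°: θ ← 158° +74° = 232°
rotate link 1 by -14°: θ ← 232° -14° = 218°
rotate link 1 by -55°: θ ← 218° -55° = 163°
rotate link 1 by +22°: θ ← 163° +22° = 185°
crank pin P = (r cos θ, r sin θ) = (-55.786903, -4.880722)
h = r sin θ − e = -4.880722 − 17 = -21.880722
x = r cos θ + √(L² − h²) = -55.786903 + 227.952263 = 172.165360

172.1654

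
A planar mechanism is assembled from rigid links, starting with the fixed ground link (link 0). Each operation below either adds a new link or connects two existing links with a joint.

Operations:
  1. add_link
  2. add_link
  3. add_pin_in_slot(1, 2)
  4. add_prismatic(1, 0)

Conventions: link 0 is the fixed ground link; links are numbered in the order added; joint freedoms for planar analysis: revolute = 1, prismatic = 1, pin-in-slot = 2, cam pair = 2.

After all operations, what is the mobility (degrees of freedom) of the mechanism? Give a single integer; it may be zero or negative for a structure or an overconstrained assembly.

link 0 = ground. State L|J1|J2 = 1|0|0
+link1  2|0|0
+link2  3|0|0
PS(1,2) f=2→J2  3|0|1
P(1,0) f=1→J1  3|1|1
M = 3(3−1)−2·1−1 = 6−2−1 = 3

M = 3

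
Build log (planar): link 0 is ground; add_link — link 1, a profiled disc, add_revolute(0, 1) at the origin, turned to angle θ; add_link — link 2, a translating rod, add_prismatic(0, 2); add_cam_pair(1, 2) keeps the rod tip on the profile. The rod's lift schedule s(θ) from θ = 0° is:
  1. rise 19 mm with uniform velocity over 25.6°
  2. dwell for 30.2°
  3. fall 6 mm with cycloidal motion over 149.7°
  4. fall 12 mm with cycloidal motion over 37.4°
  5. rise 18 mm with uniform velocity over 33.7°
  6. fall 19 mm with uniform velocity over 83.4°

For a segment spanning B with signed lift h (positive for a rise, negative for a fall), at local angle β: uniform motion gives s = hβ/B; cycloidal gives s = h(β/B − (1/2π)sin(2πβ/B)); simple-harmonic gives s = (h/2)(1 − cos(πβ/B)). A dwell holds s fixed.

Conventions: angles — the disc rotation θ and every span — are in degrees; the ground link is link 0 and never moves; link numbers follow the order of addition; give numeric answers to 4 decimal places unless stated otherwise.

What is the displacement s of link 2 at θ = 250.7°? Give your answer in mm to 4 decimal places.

seg 1 [0°–25.6°] uniform, h=19: full span → s += 19 → s = 19.0000
seg 2 [25.6°–55.8°] dwell: s stays 19.0000
seg 3 [55.8°–205.5°] cycloidal, h=-6: full span → s += -6 → s = 13.0000
seg 4 [205.5°–242.9°] cycloidal, h=-12: full span → s += -12 → s = 1.0000
seg 5 [242.9°–276.6°] uniform, h=18: θ=250.7° here. β=7.8, B=33.7. 18·7.8/33.7 = 4.1662 → s = 5.1662

5.1662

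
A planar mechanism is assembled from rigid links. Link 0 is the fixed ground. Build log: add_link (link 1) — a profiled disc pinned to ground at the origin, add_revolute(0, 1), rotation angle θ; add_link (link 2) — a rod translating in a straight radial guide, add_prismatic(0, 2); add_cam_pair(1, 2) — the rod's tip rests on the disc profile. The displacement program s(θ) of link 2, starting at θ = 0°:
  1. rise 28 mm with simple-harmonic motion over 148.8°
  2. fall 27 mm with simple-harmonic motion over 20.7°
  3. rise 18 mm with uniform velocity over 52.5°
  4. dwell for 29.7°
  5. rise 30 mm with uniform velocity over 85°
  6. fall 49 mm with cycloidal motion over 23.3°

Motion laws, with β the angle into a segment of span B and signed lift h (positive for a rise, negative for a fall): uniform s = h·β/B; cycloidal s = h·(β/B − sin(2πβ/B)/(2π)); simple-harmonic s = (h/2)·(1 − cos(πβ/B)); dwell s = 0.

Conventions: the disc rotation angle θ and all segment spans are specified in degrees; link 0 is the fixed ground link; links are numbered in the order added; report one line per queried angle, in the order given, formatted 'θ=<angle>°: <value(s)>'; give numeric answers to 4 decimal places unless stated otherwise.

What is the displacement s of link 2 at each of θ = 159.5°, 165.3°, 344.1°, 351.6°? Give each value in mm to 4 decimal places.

seg 1 [0°–148.8°] simple-harmonic, h=28: full span → s += 28 → s = 28.0000
seg 2 [148.8°–169.5°] simple-harmonic, h=-27: θ=159.5° here. β=10.7, B=20.7. -27/2·(1 − cos(π·0.5169)) = -14.2168 → s = 13.7832
seg 2 [148.8°–169.5°] simple-harmonic, h=-27: θ=165.3° here. β=16.5, B=20.7. -27/2·(1 − cos(π·0.7971)) = -24.3490 → s = 3.6510
seg 2 [148.8°–169.5°] simple-harmonic, h=-27: full span → s += -27 → s = 1.0000
seg 3 [169.5°–222°] uniform, h=18: full span → s += 18 → s = 19.0000
seg 4 [222°–251.7°] dwell: s stays 19.0000
seg 5 [251.7°–336.7°] uniform, h=30: full span → s += 30 → s = 49.0000
seg 6 [336.7°–360°] cycloidal, h=-49: θ=344.1° here. β=7.4, B=23.3. -49·(0.3176 − sin(2π·0.3176)/(2π)) = -8.4565 → s = 40.5435
seg 6 [336.7°–360°] cycloidal, h=-49: θ=351.6° here. β=14.9, B=23.3. -49·(0.6395 − sin(2π·0.6395)/(2π)) = -37.3276 → s = 11.6724

θ=159.5°: 13.7832
θ=165.3°: 3.6510
θ=344.1°: 40.5435
θ=351.6°: 11.6724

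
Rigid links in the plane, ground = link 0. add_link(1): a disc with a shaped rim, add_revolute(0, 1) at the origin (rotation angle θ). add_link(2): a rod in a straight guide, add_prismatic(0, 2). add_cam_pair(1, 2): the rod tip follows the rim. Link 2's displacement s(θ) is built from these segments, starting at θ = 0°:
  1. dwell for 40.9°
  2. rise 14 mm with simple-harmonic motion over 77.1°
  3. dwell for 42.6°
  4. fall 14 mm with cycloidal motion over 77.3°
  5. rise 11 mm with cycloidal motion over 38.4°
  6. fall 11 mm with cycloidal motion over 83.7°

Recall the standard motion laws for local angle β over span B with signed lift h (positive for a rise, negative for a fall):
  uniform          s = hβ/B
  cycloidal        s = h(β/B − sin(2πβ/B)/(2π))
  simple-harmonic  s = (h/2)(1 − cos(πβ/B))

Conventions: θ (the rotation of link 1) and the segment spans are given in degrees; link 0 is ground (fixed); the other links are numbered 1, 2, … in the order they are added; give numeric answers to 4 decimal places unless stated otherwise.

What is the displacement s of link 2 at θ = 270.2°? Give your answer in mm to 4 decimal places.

segment 1 (0° to 40.9°, dwell): s unchanged at 0.0000
segment 2 (40.9° to 118°, simple-harmonic, h = 14) is passed completely: s = 0.0000 + (14) = 14.0000
segment 3 (118° to 160.6°, dwell): s unchanged at 14.0000
segment 4 (160.6° to 237.9°, cycloidal, h = -14) is passed completely: s = 14.0000 + (-14) = 0.0000
θ = 270.2° falls in segment 5 (237.9° to 276.3°, cycloidal, h = 11): β = 270.2 − 237.9 = 32.3°, B = 38.4°; Δs = 11·(0.8411 − sin(2π·0.8411)/(2π)) = 10.7240; s = 0.0000 + 10.7240 = 10.7240

10.7240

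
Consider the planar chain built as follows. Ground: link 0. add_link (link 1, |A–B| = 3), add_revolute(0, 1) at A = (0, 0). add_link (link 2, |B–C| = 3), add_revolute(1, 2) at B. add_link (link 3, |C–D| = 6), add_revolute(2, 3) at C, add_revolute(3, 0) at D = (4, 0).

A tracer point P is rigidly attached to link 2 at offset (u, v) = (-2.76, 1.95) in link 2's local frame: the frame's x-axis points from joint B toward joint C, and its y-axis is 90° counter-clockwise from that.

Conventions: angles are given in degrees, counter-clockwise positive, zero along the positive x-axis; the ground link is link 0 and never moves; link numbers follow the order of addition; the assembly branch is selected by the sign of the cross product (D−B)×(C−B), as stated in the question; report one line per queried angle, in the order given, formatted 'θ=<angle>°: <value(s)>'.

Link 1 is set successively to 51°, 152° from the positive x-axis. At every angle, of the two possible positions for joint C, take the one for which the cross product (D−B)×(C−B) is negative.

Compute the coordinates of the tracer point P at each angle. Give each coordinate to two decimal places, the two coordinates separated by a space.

A=(0,0), D=(4.00,0)
θ=51°: B = A + 3.00·(cos51°, sin51°) = (1.8880, 2.3314)
θ=51°: |BD| = 3.1458
θ=51°: circle(B,3.00) ∩ circle(D,6.00): a=-2.7185, h=1.2688
θ=51°:   candidates: C₊=(1.0032,5.1980) cross=3.992; C₋=(-0.8775,3.4943) cross=-3.992
θ=51°:   branch - wants cross < 0 → take C=(-0.8775,3.4943) (cross=-3.992)
θ=51°: ex = (C−B)/|BC| = (-0.9218,0.3876); ey = (-0.3876,-0.9218)
θ=51°: P = B + -2.76·ex + 1.95·ey = (3.6764,-0.5359)
θ=152°: B = A + 3.00·(cos152°, sin152°) = (-2.6488, 1.4084)
θ=152°: |BD| = 6.7964
θ=152°: circle(B,3.00) ∩ circle(D,6.00): a=1.4118, h=2.6470
θ=152°:   candidates: C₊=(-0.7191,3.7054) cross=17.990; C₋=(-1.8162,-1.4737) cross=-17.990
θ=152°:   branch - wants cross < 0 → take C=(-1.8162,-1.4737) (cross=-17.990)
θ=152°: ex = (C−B)/|BC| = (0.2775,-0.9607); ey = (0.9607,0.2775)
θ=152°: P = B + -2.76·ex + 1.95·ey = (-1.5415,4.6012)

θ=51°: 3.68 -0.54
θ=152°: -1.54 4.60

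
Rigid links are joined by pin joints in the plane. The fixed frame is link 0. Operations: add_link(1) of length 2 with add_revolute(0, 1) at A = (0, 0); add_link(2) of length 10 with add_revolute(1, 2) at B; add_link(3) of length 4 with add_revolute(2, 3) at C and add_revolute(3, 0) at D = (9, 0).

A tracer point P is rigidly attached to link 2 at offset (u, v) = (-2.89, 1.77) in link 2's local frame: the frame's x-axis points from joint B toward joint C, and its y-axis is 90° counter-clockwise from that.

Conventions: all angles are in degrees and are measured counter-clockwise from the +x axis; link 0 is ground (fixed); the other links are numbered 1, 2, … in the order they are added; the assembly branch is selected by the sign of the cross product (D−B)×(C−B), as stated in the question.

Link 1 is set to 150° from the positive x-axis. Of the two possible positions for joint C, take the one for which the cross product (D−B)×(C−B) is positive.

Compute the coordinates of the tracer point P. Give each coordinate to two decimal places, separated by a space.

A=(0,0), D=(9.00,0)
B = A + 2.00·(cos150°, sin150°) = (-1.7321, 1.0000)
|BD| = 10.7785
circle(B,10.00) ∩ circle(D,4.00): a=9.2859, h=3.7111
  candidates: C₊=(7.8581,3.8335) cross=40.000; C₋=(7.1695,-3.5566) cross=-40.000
  branch + wants cross > 0 → take C=(7.8581,3.8335) (cross=40.000)
ex = (C−B)/|BC| = (0.9590,0.2834); ey = (-0.2834,0.9590)
P = B + -2.89·ex + 1.77·ey = (-5.0051,1.8786)

-5.01 1.88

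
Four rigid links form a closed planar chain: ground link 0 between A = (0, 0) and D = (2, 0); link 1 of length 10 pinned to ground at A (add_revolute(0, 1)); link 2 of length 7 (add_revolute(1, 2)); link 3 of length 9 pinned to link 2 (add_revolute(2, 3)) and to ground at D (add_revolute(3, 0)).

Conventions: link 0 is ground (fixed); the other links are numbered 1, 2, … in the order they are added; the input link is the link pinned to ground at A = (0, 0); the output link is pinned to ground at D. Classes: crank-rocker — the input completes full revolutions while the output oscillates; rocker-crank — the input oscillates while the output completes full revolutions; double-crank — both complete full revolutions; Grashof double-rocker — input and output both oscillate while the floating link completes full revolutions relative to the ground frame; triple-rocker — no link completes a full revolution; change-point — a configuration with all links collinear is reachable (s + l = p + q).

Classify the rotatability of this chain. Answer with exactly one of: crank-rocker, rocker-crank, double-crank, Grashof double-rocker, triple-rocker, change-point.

lengths: ground=2, input=10, coupler=7, output=9
sorted: s=2 (shortest), l=10 (longest), p+q=16
s + l = 12 vs p + q = 16
s + l < p + q (Grashof) with shortest = ground link → double-crank

double-crank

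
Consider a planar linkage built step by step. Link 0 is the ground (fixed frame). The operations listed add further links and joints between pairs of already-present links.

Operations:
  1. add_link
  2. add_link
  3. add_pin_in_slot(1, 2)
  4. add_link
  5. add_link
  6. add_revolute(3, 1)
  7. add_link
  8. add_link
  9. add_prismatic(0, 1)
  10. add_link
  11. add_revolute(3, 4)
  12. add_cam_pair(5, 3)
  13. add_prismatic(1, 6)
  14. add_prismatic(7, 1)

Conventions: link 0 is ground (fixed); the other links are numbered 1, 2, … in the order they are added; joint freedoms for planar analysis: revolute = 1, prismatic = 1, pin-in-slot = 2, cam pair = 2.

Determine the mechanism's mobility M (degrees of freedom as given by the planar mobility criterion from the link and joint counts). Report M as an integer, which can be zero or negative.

ground; <1,0,0>
#1 <2,0,0>
#2 <3,0,0>
PS:1↔2 J2 <3,0,1>
#3 <4,0,1>
#4 <5,0,1>
R:3↔1 J1 <5,1,1>
#5 <6,1,1>
#6 <7,1,1>
P:0↔1 J1 <7,2,1>
#7 <8,2,1>
R:3↔4 J1 <8,3,1>
C:5↔3 J2 <8,3,2>
P:1↔6 J1 <8,4,2>
P:7↔1 J1 <8,5,2>
3×7 − 2×5 − 1×2 = 9

M = 9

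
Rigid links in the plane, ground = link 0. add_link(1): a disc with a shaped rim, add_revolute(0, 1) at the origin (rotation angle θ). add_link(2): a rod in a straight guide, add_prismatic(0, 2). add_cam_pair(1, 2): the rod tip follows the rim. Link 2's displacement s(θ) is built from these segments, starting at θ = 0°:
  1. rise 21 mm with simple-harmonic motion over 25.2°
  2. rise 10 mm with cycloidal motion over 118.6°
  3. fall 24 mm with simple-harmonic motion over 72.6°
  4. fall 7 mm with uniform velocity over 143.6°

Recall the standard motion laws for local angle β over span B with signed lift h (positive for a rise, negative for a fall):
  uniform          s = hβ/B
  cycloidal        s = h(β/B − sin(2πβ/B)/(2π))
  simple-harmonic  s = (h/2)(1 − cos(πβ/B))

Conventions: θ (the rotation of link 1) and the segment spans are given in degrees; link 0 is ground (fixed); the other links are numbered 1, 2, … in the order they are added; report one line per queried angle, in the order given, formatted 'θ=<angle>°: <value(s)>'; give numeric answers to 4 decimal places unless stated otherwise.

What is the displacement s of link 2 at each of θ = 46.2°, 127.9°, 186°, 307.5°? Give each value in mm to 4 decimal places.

segment 1 (0° to 25.2°, simple-harmonic, h = 21) is passed completely: s = 0.0000 + (21) = 21.0000
θ = 46.2° falls in segment 2 (25.2° to 143.8°, cycloidal, h = 10): β = 46.2 − 25.2 = 21°, B = 118.6°; Δs = 10·(0.1771 − sin(2π·0.1771)/(2π)) = 0.3433; s = 21.0000 + 0.3433 = 21.3433
θ = 127.9° falls in segment 2 (25.2° to 143.8°, cycloidal, h = 10): β = 127.9 − 25.2 = 102.7°, B = 118.6°; Δs = 10·(0.8659 − sin(2π·0.8659)/(2π)) = 9.8470; s = 21.0000 + 9.8470 = 30.8470
segment 2 (25.2° to 143.8°, cycloidal, h = 10) is passed completely: s = 21.0000 + (10) = 31.0000
θ = 186° falls in segment 3 (143.8° to 216.4°, simple-harmonic, h = -24): β = 186 − 143.8 = 42.2°, B = 72.6°; Δs = -24/2·(1 − cos(π·0.5813)) = -15.0305; s = 31.0000 − 15.0305 = 15.9695
segment 3 (143.8° to 216.4°, simple-harmonic, h = -24) is passed completely: s = 31.0000 + (-24) = 7.0000
θ = 307.5° falls in segment 4 (216.4° to 360°, uniform, h = -7): β = 307.5 − 216.4 = 91.1°, B = 143.6°; Δs = -7·91.1/143.6 = -4.4408; s = 7.0000 − 4.4408 = 2.5592

θ=46.2°: 21.3433
θ=127.9°: 30.8470
θ=186°: 15.9695
θ=307.5°: 2.5592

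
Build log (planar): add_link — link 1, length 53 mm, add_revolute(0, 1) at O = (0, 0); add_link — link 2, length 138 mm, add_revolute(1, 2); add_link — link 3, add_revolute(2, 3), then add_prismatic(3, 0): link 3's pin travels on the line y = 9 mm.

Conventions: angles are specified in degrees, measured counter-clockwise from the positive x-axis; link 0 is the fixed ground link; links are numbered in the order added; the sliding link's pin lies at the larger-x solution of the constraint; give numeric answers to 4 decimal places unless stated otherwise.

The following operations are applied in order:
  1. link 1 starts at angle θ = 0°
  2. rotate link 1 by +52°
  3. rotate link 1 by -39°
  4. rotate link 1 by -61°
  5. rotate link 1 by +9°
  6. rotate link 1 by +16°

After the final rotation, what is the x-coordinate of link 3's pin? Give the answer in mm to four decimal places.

geometry: r = 53 mm, L = 138 mm, e = 9 mm; θ starts at 0°
rotate link 1 by +52°: θ ← 0° +52° = 52°
rotate link 1 by -39°: θ ← 52° -39° = 13°
rotate link 1 by -61°: θ ← 13° -61° = -48°
rotate link 1 by +9°: θ ← -48° +9° = -39°
rotate link 1 by +16°: θ ← -39° +16° = -23°
crank pin P = (r cos θ, r sin θ) = (48.786757, -20.708750)
h = r sin θ − e = -20.708750 − 9 = -29.708750
x = r cos θ + √(L² − h²) = 48.786757 + 134.764202 = 183.550959

183.5510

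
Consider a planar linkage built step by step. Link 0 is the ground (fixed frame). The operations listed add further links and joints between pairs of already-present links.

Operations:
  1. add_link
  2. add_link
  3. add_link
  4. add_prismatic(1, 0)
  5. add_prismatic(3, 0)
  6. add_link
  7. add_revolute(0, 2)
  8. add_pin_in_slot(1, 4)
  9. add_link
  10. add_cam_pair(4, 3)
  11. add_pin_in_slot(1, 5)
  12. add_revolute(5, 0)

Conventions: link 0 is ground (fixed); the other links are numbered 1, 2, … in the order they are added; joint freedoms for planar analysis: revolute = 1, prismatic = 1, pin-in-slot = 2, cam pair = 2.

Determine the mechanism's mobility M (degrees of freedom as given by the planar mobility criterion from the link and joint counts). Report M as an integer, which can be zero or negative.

L=1 J1=0 J2=0
add link → L=2 J1=0 J2=0
add link → L=3 J1=0 J2=0
add link → L=4 J1=0 J2=0
P@1,0 dof=1 J1 → L=4 J1=1 J2=0
P@3,0 dof=1 J1 → L=4 J1=2 J2=0
add link → L=5 J1=2 J2=0
R@0,2 dof=1 J1 → L=5 J1=3 J2=0
PS@1,4 dof=2 J2 → L=5 J1=3 J2=1
add link → L=6 J1=3 J2=1
C@4,3 dof=2 J2 → L=6 J1=3 J2=2
PS@1,5 dof=2 J2 → L=6 J1=3 J2=3
R@5,0 dof=1 J1 → L=6 J1=4 J2=3
M=3(L−1)−2J1−J2=3·5−2·4−3=4

M = 4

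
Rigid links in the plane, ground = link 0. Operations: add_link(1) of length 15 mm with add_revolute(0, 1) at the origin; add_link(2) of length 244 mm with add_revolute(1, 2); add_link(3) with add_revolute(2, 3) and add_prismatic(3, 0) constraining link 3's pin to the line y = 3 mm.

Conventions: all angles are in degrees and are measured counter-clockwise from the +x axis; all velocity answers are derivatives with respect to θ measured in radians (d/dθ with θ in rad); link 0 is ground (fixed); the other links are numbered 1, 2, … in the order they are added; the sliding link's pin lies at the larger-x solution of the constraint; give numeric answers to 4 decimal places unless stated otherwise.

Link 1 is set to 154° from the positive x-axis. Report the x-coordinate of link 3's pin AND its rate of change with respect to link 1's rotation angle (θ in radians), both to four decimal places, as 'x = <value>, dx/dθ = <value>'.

geometry: r = 15 mm, L = 244 mm, e = 3 mm
crank pin P = (r cos θ, r sin θ) = (-13.481911, 6.575567)
h = r sin θ − e = 6.575567 − 3 = 3.575567
x = r cos θ + √(L² − h²) = -13.481911 + 243.973800 = 230.491890
dx/dθ = −r sin θ − h·r cos θ/√(L² − h²) (θ in radians; h = 3.575567) = -6.377983

x = 230.4919, dx/dθ = -6.3780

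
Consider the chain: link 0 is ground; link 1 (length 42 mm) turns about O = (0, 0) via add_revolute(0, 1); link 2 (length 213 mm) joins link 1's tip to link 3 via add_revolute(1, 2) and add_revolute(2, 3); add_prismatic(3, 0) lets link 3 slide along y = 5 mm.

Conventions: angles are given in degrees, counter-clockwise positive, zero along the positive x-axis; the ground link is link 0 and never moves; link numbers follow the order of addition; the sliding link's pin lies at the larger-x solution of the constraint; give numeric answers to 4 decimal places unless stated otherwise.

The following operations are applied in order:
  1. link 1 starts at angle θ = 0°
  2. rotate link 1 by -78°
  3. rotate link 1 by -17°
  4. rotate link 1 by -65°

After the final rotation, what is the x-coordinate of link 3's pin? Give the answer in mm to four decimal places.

geometry: r = 42 mm, L = 213 mm, e = 5 mm; θ starts at 0°
rotate link 1 by -78°: θ ← 0° -78° = -78°
rotate link 1 by -17°: θ ← -78° -17° = -95°
rotate link 1 by -65°: θ ← -95° -65° = -160°
crank pin P = (r cos θ, r sin θ) = (-39.467090, -14.364846)
h = r sin θ − e = -14.364846 − 5 = -19.364846
x = r cos θ + √(L² − h²) = -39.467090 + 212.117898 = 172.650808

172.6508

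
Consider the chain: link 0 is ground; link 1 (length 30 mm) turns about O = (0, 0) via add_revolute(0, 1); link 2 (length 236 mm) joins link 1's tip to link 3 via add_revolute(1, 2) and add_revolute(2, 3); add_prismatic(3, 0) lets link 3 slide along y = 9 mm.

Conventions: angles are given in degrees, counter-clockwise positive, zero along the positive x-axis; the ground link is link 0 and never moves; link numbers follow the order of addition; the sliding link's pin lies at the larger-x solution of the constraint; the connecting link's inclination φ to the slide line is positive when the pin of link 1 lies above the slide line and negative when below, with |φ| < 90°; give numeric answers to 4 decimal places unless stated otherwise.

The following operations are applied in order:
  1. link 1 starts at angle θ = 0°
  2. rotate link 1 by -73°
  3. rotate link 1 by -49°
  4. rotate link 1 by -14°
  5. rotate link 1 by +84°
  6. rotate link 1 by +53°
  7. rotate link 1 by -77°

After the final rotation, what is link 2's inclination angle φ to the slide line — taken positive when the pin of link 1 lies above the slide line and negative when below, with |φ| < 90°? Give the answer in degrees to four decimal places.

geometry: r = 30 mm, L = 236 mm, e = 9 mm; θ starts at 0°
rotate link 1 by -73°: θ ← 0° -73° = -73°
rotate link 1 by -49°: θ ← -73° -49° = -122°
rotate link 1 by -14°: θ ← -122° -14° = -136°
rotate link 1 by +84°: θ ← -136° +84° = -52°
rotate link 1 by +53°: θ ← -52° +53° = 1°
rotate link 1 by -77°: θ ← 1° -77° = -76°
h = r sin θ − e = -29.108872 − 9 = -38.108872
sin φ = h / L = -38.108872 / 236 = -0.16147827
φ = arcsin(-0.16147827) = -9.292711°

-9.2927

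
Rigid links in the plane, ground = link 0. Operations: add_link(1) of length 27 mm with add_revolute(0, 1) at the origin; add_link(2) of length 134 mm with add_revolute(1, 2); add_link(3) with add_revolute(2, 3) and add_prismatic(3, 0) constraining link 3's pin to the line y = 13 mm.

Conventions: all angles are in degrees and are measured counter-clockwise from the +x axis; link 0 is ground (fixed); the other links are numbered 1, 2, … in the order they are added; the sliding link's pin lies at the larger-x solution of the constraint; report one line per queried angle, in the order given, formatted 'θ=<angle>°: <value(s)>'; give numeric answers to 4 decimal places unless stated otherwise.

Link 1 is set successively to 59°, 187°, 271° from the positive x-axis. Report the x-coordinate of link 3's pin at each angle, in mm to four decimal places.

geometry: r = 27 mm, L = 134 mm, e = 13 mm
θ=59°: crank pin P = (r cos θ, r sin θ) = (13.906028, 23.143517)
θ=59°: h = r sin θ − e = 23.143517 − 13 = 10.143517
θ=59°: x = r cos θ + √(L² − h²) = 13.906028 + 133.615527 = 147.521555
θ=187°: crank pin P = (r cos θ, r sin θ) = (-26.798746, -3.290472)
θ=187°: h = r sin θ − e = -3.290472 − 13 = -16.290472
θ=187°: x = r cos θ + √(L² − h²) = -26.798746 + 133.006092 = 106.207346
θ=271°: crank pin P = (r cos θ, r sin θ) = (0.471215, -26.995888)
θ=271°: h = r sin θ − e = -26.995888 − 13 = -39.995888
θ=271°: x = r cos θ + √(L² − h²) = 0.471215 + 127.891864 = 128.363079

θ=59°: 147.5216
θ=187°: 106.2073
θ=271°: 128.3631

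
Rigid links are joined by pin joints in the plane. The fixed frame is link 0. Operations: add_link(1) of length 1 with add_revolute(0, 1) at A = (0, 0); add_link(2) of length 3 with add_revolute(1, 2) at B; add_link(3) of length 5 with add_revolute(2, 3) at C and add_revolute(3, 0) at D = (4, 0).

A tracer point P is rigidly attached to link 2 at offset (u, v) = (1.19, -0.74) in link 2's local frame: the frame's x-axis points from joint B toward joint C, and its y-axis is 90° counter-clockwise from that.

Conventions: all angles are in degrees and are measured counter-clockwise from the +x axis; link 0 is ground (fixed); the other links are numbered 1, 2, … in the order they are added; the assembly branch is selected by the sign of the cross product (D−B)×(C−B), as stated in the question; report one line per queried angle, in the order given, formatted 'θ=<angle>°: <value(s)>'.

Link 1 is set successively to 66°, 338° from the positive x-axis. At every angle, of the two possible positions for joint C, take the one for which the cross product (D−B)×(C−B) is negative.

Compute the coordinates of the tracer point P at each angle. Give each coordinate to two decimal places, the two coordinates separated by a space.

A=(0,0), D=(4.00,0)
θ=66°: B = A + 1.00·(cos66°, sin66°) = (0.4067, 0.9135)
θ=66°: |BD| = 3.7076
θ=66°: circle(B,3.00) ∩ circle(D,5.00): a=-0.3040, h=2.9846
θ=66°:   candidates: C₊=(0.8475,3.8810) cross=11.065; C₋=(-0.6232,-1.9041) cross=-11.065
θ=66°:   branch - wants cross < 0 → take C=(-0.6232,-1.9041) (cross=-11.065)
θ=66°: ex = (C−B)/|BC| = (-0.3433,-0.9392); ey = (0.9392,-0.3433)
θ=66°: P = B + 1.19·ex + -0.74·ey = (-0.6968,0.0499)
θ=338°: B = A + 1.00·(cos338°, sin338°) = (0.9272, -0.3746)
θ=338°: |BD| = 3.0956
θ=338°: circle(B,3.00) ∩ circle(D,5.00): a=-1.0366, h=2.8152
θ=338°:   candidates: C₊=(-0.4424,2.2945) cross=8.715; C₋=(0.2389,-3.2946) cross=-8.715
θ=338°:   branch - wants cross < 0 → take C=(0.2389,-3.2946) (cross=-8.715)
θ=338°: ex = (C−B)/|BC| = (-0.2294,-0.9733); ey = (0.9733,-0.2294)
θ=338°: P = B + 1.19·ex + -0.74·ey = (-0.0661,-1.3631)

θ=66°: -0.70 0.05
θ=338°: -0.07 -1.36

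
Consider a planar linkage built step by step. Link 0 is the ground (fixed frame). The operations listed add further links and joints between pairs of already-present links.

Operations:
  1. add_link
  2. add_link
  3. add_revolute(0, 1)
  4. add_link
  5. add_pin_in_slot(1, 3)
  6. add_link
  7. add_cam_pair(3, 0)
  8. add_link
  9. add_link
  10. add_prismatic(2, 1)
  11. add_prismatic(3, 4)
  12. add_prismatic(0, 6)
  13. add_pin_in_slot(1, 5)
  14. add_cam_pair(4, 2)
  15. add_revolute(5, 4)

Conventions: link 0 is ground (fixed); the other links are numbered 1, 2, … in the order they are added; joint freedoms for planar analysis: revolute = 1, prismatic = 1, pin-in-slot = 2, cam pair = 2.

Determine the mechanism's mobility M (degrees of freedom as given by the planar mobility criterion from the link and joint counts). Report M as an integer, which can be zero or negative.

(L,J1,J2)=(1,0,0); link0 fixed
link1: (2,0,0)
link2: (3,0,0)
R 0-1 [J1]: (3,1,0)
link3: (4,1,0)
PS 1-3 [J2]: (4,1,1)
link4: (5,1,1)
C 3-0 [J2]: (5,1,2)
link5: (6,1,2)
link6: (7,1,2)
P 2-1 [J1]: (7,2,2)
P 3-4 [J1]: (7,3,2)
P 0-6 [J1]: (7,4,2)
PS 1-5 [J2]: (7,4,3)
C 4-2 [J2]: (7,4,4)
R 5-4 [J1]: (7,5,4)
Grübler: 3·6 − 2·5 − 4 = 4

M = 4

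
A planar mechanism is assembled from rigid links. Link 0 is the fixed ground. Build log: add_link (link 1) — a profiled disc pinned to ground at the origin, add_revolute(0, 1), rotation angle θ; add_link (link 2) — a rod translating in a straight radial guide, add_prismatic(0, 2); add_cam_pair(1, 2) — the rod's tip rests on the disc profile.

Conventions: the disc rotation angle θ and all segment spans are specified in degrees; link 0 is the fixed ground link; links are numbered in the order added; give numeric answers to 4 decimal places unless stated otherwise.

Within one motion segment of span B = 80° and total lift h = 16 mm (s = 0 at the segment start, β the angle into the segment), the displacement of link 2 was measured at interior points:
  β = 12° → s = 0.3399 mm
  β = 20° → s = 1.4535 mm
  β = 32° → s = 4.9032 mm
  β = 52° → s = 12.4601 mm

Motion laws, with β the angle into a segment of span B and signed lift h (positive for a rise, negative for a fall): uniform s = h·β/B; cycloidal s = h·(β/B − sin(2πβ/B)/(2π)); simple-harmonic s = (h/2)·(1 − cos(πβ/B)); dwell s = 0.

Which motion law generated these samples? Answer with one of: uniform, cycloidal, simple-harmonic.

candidates at β/B = r: uniform s = h·r (linear in β); cycloidal s = h·(r − sin(2πr)/(2π)); simple-harmonic s = (h/2)(1 − cos(πr))
β=12°: printed 0.3399 | uniform 2.4000, cycloidal 0.3399, simple-harmonic 0.8719
β=20°: printed 1.4535 | uniform 4.0000, cycloidal 1.4535, simple-harmonic 2.3431
β=32°: printed 4.9032 | uniform 6.4000, cycloidal 4.9032, simple-harmonic 5.5279
β=52°: printed 12.4601 | uniform 10.4000, cycloidal 12.4601, simple-harmonic 11.6319
only one law matches every sample → cycloidal

cycloidal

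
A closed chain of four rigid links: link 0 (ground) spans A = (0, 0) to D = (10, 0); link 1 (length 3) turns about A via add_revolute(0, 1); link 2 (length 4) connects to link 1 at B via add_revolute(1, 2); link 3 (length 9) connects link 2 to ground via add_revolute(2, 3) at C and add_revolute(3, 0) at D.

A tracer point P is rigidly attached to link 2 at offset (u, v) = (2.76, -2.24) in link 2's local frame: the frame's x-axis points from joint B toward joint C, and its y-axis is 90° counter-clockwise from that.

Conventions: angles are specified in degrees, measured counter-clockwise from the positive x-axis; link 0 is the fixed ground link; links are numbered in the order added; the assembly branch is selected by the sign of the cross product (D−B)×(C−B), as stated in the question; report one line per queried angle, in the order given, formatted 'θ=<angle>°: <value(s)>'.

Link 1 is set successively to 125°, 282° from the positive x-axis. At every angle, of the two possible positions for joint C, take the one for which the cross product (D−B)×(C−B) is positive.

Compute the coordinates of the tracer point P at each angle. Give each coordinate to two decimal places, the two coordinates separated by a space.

A=(0,0), D=(10.00,0)
θ=125°: B = A + 3.00·(cos125°, sin125°) = (-1.7207, 2.4575)
θ=125°: |BD| = 11.9756
θ=125°: circle(B,4.00) ∩ circle(D,9.00): a=3.2739, h=2.2981
θ=125°:   candidates: C₊=(1.9551,4.0348) cross=27.521; C₋=(1.0119,-0.4636) cross=-27.521
θ=125°:   branch + wants cross > 0 → take C=(1.9551,4.0348) (cross=27.521)
θ=125°: ex = (C−B)/|BC| = (0.9190,0.3943); ey = (-0.3943,0.9190)
θ=125°: P = B + 2.76·ex + -2.24·ey = (1.6989,1.4874)
θ=282°: B = A + 3.00·(cos282°, sin282°) = (0.6237, -2.9344)
θ=282°: |BD| = 9.8247
θ=282°: circle(B,4.00) ∩ circle(D,9.00): a=1.6044, h=3.6641
θ=282°:   candidates: C₊=(1.0605,1.0416) cross=35.999; C₋=(3.2493,-5.9521) cross=-35.999
θ=282°:   branch + wants cross > 0 → take C=(1.0605,1.0416) (cross=35.999)
θ=282°: ex = (C−B)/|BC| = (0.1092,0.9940); ey = (-0.9940,0.1092)
θ=282°: P = B + 2.76·ex + -2.24·ey = (3.1517,-0.4355)

θ=125°: 1.70 1.49
θ=282°: 3.15 -0.44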